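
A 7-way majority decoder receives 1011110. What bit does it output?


Ones: 5 out of 7
Threshold: 4

1 (5/7 voted 1)


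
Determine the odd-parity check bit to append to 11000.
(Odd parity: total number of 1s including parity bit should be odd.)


Number of 1s in data: 2
Parity bit: 1

1


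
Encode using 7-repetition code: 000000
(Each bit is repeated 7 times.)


Each bit -> 7 copies

000000000000000000000000000000000000000000


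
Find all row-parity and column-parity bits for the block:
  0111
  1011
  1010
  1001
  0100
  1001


Row parities: 110010
Column parities: 0010

Row P: 110010, Col P: 0010, Corner: 1


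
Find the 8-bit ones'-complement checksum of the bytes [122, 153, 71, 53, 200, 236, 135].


Sum = 970 mod 256 = 202
Complement = 53

53


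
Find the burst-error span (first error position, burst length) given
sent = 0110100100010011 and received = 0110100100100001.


XOR: 0000000000110010

Burst at position 10, length 5


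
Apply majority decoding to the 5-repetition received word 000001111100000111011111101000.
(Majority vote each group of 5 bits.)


Groups: 00000, 11111, 00000, 11101, 11111, 01000
Majority votes: 010110

010110


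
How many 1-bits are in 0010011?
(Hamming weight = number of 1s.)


Counting 1s in 0010011

3


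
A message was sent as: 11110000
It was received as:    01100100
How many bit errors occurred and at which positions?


XOR: 10010100

3 error(s) at position(s): 0, 3, 5


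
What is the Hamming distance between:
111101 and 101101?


XOR: 010000
Count of 1s: 1

1


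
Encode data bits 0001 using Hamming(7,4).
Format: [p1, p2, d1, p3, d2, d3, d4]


Parity bits: p1=1, p2=1, p3=1

1101001


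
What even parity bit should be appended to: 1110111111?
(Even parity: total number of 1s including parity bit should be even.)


Number of 1s in data: 9
Parity bit: 1

1


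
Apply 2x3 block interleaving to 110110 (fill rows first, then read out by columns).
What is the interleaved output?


Matrix:
  110
  110
Read columns: 111100

111100


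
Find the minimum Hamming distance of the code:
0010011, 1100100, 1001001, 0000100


Comparing all pairs, minimum distance: 2
Can detect 1 errors, correct 0 errors

2


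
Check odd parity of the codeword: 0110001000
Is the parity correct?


Number of 1s: 3

Yes, parity is correct (3 ones)


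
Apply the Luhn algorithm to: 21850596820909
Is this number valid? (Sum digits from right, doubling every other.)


Luhn sum = 64
64 mod 10 = 4

Invalid (Luhn sum mod 10 = 4)


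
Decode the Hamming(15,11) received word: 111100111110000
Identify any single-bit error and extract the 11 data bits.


Syndrome = 3: error at position 3

Data: 00011110000 (corrected bit 3)


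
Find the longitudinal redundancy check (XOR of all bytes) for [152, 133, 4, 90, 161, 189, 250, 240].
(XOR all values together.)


XOR chain: 152 ^ 133 ^ 4 ^ 90 ^ 161 ^ 189 ^ 250 ^ 240 = 85

85


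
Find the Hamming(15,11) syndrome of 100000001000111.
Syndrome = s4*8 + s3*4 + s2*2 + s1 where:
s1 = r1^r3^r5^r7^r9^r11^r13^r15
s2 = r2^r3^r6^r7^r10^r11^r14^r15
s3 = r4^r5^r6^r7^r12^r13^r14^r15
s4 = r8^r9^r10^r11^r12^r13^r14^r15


s1=0, s2=0, s3=1, s4=0

Syndrome = 4 (error at position 4)


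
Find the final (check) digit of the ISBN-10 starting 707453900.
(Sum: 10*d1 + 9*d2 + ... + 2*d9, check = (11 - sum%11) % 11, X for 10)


Weighted sum: 235
235 mod 11 = 4

Check digit: 7


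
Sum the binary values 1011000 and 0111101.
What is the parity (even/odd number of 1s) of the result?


1011000 = 88
0111101 = 61
Sum = 149 = 10010101
1s count = 4

even parity (4 ones in 10010101)


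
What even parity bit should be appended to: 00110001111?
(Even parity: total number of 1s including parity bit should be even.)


Number of 1s in data: 6
Parity bit: 0

0


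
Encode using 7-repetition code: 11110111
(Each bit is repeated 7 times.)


Each bit -> 7 copies

11111111111111111111111111110000000111111111111111111111


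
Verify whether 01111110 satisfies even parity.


Number of 1s: 6

Yes, parity is correct (6 ones)


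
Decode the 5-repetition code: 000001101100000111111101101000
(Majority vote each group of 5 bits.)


Groups: 00000, 11011, 00000, 11111, 11011, 01000
Majority votes: 010110

010110


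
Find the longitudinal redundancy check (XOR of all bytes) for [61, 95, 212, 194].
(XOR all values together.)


XOR chain: 61 ^ 95 ^ 212 ^ 194 = 116

116


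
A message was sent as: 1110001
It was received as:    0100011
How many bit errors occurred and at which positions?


XOR: 1010010

3 error(s) at position(s): 0, 2, 5


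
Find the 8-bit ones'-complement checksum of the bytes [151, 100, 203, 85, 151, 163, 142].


Sum = 995 mod 256 = 227
Complement = 28

28


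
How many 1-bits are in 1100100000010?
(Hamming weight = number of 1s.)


Counting 1s in 1100100000010

4


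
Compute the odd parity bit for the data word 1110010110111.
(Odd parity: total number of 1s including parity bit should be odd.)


Number of 1s in data: 9
Parity bit: 0

0


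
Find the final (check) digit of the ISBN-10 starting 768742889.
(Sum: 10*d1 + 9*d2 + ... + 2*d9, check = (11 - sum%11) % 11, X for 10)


Weighted sum: 345
345 mod 11 = 4

Check digit: 7


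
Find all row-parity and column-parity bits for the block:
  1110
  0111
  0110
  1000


Row parities: 1101
Column parities: 0111

Row P: 1101, Col P: 0111, Corner: 1


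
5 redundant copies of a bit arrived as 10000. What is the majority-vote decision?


Ones: 1 out of 5
Threshold: 3

0 (1/5 voted 1)


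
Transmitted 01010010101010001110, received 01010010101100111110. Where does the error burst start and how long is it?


XOR: 00000000000110110000

Burst at position 11, length 5


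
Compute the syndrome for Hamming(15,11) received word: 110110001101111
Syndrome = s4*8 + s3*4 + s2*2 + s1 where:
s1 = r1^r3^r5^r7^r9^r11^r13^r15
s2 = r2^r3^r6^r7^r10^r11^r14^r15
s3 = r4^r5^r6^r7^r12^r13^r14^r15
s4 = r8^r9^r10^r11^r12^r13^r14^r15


s1=1, s2=0, s3=0, s4=0

Syndrome = 1 (error at position 1)


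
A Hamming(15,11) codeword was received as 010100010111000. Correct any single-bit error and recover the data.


Syndrome = 3: error at position 3

Data: 10000111000 (corrected bit 3)


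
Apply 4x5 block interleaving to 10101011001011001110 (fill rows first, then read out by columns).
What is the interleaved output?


Matrix:
  10101
  01100
  10110
  01110
Read columns: 10100101111100111000

10100101111100111000


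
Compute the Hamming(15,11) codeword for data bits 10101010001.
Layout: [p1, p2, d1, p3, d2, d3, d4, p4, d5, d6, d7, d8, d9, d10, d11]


Parity bits: p1=0, p2=0, p3=0, p4=1

001001011010001


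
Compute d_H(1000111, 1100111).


XOR: 0100000
Count of 1s: 1

1


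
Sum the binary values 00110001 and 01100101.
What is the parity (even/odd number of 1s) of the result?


00110001 = 49
01100101 = 101
Sum = 150 = 10010110
1s count = 4

even parity (4 ones in 10010110)


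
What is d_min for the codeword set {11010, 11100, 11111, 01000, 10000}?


Comparing all pairs, minimum distance: 2
Can detect 1 errors, correct 0 errors

2


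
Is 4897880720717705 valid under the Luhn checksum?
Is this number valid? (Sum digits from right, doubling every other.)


Luhn sum = 81
81 mod 10 = 1

Invalid (Luhn sum mod 10 = 1)


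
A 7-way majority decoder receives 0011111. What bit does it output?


Ones: 5 out of 7
Threshold: 4

1 (5/7 voted 1)


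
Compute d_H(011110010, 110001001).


XOR: 101111011
Count of 1s: 7

7


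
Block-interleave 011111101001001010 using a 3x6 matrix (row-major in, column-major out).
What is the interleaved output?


Matrix:
  011111
  101001
  001010
Read columns: 010100111100101110

010100111100101110


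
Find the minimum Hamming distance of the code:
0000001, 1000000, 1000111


Comparing all pairs, minimum distance: 2
Can detect 1 errors, correct 0 errors

2


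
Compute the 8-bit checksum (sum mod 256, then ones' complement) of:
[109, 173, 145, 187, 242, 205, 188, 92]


Sum = 1341 mod 256 = 61
Complement = 194

194


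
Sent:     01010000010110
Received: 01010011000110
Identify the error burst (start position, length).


XOR: 00000011010000

Burst at position 6, length 4


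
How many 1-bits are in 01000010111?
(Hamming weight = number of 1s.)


Counting 1s in 01000010111

5


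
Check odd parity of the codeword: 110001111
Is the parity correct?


Number of 1s: 6

No, parity error (6 ones)


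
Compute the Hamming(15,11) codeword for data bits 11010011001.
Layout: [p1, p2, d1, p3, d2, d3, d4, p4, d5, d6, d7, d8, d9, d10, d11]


Parity bits: p1=1, p2=0, p3=0, p4=1

101010110011001


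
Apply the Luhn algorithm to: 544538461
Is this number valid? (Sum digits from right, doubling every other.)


Luhn sum = 36
36 mod 10 = 6

Invalid (Luhn sum mod 10 = 6)


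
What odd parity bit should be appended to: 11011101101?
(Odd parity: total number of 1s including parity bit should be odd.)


Number of 1s in data: 8
Parity bit: 1

1


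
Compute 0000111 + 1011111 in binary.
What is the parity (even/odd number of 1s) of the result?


0000111 = 7
1011111 = 95
Sum = 102 = 1100110
1s count = 4

even parity (4 ones in 1100110)


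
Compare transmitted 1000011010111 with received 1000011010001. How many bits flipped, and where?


XOR: 0000000000110

2 error(s) at position(s): 10, 11


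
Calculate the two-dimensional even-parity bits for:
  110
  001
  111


Row parities: 011
Column parities: 000

Row P: 011, Col P: 000, Corner: 0


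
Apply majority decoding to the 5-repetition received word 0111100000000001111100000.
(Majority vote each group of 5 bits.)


Groups: 01111, 00000, 00000, 11111, 00000
Majority votes: 10010

10010


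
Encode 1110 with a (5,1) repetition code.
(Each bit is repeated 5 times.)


Each bit -> 5 copies

11111111111111100000


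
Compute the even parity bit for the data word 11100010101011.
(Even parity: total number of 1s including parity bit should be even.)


Number of 1s in data: 8
Parity bit: 0

0


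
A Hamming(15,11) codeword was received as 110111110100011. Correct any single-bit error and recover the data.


Syndrome = 0: no error detected

Data: 01110100011 (no errors)


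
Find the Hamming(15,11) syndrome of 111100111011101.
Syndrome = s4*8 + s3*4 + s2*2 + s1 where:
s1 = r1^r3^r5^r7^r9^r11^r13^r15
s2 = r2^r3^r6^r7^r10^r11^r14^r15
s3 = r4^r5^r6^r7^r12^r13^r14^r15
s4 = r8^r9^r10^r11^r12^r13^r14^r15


s1=1, s2=1, s3=1, s4=0

Syndrome = 7 (error at position 7)


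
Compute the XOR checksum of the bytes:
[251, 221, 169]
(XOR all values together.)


XOR chain: 251 ^ 221 ^ 169 = 143

143


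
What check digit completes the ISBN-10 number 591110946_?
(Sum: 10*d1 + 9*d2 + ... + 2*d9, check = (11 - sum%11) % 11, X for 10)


Weighted sum: 212
212 mod 11 = 3

Check digit: 8


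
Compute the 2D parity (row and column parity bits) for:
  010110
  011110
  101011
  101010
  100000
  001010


Row parities: 100110
Column parities: 100011

Row P: 100110, Col P: 100011, Corner: 1


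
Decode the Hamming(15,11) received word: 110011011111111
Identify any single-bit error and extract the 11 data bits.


Syndrome = 0: no error detected

Data: 01101111111 (no errors)


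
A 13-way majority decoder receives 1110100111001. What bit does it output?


Ones: 8 out of 13
Threshold: 7

1 (8/13 voted 1)


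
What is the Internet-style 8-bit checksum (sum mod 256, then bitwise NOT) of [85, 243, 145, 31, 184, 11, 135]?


Sum = 834 mod 256 = 66
Complement = 189

189


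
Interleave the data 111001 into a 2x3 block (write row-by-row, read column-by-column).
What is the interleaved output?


Matrix:
  111
  001
Read columns: 101011

101011


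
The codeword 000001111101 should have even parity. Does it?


Number of 1s: 6

Yes, parity is correct (6 ones)


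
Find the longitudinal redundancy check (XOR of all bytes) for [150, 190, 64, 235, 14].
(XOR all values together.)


XOR chain: 150 ^ 190 ^ 64 ^ 235 ^ 14 = 141

141


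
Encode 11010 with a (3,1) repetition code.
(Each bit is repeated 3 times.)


Each bit -> 3 copies

111111000111000


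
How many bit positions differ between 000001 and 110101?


XOR: 110100
Count of 1s: 3

3


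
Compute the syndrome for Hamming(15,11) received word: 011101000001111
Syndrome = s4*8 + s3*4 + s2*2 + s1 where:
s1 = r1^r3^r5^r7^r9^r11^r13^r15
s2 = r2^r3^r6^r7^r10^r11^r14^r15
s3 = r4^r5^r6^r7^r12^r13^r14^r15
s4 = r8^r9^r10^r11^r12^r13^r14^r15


s1=1, s2=1, s3=0, s4=0

Syndrome = 3 (error at position 3)


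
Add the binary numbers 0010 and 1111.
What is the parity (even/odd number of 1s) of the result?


0010 = 2
1111 = 15
Sum = 17 = 10001
1s count = 2

even parity (2 ones in 10001)


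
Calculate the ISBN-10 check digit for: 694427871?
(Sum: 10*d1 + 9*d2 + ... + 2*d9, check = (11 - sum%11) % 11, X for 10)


Weighted sum: 303
303 mod 11 = 6

Check digit: 5


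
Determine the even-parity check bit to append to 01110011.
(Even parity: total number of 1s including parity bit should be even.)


Number of 1s in data: 5
Parity bit: 1

1


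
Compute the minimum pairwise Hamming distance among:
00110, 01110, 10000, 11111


Comparing all pairs, minimum distance: 1
Can detect 0 errors, correct 0 errors

1


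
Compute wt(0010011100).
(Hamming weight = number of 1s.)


Counting 1s in 0010011100

4


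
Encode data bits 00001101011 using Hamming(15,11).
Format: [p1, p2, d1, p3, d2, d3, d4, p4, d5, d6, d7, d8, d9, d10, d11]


Parity bits: p1=0, p2=1, p3=1, p4=1

010100011101011


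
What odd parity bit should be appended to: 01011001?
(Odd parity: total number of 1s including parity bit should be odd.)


Number of 1s in data: 4
Parity bit: 1

1


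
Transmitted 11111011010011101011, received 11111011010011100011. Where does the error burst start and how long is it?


XOR: 00000000000000001000

Burst at position 16, length 1


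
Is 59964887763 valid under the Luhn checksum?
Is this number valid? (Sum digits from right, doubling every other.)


Luhn sum = 63
63 mod 10 = 3

Invalid (Luhn sum mod 10 = 3)


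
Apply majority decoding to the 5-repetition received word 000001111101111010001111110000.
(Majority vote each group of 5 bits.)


Groups: 00000, 11111, 01111, 01000, 11111, 10000
Majority votes: 011010

011010


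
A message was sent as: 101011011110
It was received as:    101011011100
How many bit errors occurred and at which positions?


XOR: 000000000010

1 error(s) at position(s): 10


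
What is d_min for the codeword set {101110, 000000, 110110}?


Comparing all pairs, minimum distance: 2
Can detect 1 errors, correct 0 errors

2


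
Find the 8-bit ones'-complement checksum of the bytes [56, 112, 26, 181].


Sum = 375 mod 256 = 119
Complement = 136

136


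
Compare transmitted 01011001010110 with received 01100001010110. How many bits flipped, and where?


XOR: 00111000000000

3 error(s) at position(s): 2, 3, 4


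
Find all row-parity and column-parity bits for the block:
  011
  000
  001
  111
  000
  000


Row parities: 001100
Column parities: 101

Row P: 001100, Col P: 101, Corner: 0


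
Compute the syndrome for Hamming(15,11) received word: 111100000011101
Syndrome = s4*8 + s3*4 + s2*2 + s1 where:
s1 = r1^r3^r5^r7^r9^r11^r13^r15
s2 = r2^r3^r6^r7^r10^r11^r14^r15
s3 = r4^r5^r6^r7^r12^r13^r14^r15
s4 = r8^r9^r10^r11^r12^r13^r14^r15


s1=1, s2=0, s3=0, s4=0

Syndrome = 1 (error at position 1)


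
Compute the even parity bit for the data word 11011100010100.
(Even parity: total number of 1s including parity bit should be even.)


Number of 1s in data: 7
Parity bit: 1

1


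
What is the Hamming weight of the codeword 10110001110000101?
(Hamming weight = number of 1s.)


Counting 1s in 10110001110000101

8


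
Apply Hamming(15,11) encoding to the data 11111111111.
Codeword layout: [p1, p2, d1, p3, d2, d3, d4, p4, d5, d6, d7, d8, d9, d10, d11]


Parity bits: p1=1, p2=1, p3=1, p4=1

111111111111111


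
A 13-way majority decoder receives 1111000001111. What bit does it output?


Ones: 8 out of 13
Threshold: 7

1 (8/13 voted 1)


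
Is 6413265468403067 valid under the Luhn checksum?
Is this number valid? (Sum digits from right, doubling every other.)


Luhn sum = 62
62 mod 10 = 2

Invalid (Luhn sum mod 10 = 2)


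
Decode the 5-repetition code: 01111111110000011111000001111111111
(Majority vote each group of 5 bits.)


Groups: 01111, 11111, 00000, 11111, 00000, 11111, 11111
Majority votes: 1101011

1101011


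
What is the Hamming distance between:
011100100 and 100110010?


XOR: 111010110
Count of 1s: 6

6


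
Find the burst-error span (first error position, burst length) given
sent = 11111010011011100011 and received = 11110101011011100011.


XOR: 00001111000000000000

Burst at position 4, length 4


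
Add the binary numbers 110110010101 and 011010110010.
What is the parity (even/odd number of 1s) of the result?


110110010101 = 3477
011010110010 = 1714
Sum = 5191 = 1010001000111
1s count = 6

even parity (6 ones in 1010001000111)


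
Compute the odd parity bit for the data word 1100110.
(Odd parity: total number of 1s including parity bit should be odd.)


Number of 1s in data: 4
Parity bit: 1

1


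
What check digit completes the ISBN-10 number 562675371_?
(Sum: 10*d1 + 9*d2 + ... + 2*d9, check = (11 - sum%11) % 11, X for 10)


Weighted sum: 264
264 mod 11 = 0

Check digit: 0


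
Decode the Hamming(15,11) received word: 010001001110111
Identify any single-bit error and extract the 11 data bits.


Syndrome = 0: no error detected

Data: 00101110111 (no errors)


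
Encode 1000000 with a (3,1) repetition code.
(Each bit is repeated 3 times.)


Each bit -> 3 copies

111000000000000000000


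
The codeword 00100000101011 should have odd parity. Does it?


Number of 1s: 5

Yes, parity is correct (5 ones)


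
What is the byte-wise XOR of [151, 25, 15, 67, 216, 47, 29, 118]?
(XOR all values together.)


XOR chain: 151 ^ 25 ^ 15 ^ 67 ^ 216 ^ 47 ^ 29 ^ 118 = 94

94


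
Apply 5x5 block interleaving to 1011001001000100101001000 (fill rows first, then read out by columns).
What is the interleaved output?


Matrix:
  10110
  01001
  00010
  01010
  01000
Read columns: 1000001011100001011001000

1000001011100001011001000


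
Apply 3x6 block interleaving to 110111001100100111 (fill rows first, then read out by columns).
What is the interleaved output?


Matrix:
  110111
  001100
  100111
Read columns: 101100010111101101

101100010111101101


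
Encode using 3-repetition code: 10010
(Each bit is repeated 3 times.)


Each bit -> 3 copies

111000000111000


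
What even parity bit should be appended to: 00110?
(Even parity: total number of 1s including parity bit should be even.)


Number of 1s in data: 2
Parity bit: 0

0


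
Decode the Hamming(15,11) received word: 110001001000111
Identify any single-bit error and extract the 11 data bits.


Syndrome = 0: no error detected

Data: 00101000111 (no errors)


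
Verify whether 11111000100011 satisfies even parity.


Number of 1s: 8

Yes, parity is correct (8 ones)


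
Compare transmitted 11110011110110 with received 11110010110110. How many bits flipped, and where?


XOR: 00000001000000

1 error(s) at position(s): 7


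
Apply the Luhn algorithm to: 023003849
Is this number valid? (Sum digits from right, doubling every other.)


Luhn sum = 38
38 mod 10 = 8

Invalid (Luhn sum mod 10 = 8)


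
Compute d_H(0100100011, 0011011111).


XOR: 0111111100
Count of 1s: 7

7


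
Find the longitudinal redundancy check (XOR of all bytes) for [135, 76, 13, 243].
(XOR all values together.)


XOR chain: 135 ^ 76 ^ 13 ^ 243 = 53

53


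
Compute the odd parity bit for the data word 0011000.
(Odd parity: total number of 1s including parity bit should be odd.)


Number of 1s in data: 2
Parity bit: 1

1


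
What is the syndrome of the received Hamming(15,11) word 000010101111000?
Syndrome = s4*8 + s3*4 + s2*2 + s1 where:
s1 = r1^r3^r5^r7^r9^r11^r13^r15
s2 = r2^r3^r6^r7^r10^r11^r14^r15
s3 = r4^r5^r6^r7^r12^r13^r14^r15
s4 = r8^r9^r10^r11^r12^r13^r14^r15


s1=0, s2=1, s3=1, s4=0

Syndrome = 6 (error at position 6)


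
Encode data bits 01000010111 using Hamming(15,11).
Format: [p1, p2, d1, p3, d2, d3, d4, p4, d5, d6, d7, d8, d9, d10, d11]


Parity bits: p1=0, p2=1, p3=0, p4=0

010010000010111


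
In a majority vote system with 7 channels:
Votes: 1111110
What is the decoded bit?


Ones: 6 out of 7
Threshold: 4

1 (6/7 voted 1)


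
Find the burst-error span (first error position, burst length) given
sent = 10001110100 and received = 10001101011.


XOR: 00000011111

Burst at position 6, length 5


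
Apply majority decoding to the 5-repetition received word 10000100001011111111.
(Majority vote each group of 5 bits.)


Groups: 10000, 10000, 10111, 11111
Majority votes: 0011

0011


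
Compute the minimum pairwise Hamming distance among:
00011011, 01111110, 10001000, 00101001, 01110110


Comparing all pairs, minimum distance: 1
Can detect 0 errors, correct 0 errors

1


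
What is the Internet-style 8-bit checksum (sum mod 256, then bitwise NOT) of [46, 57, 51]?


Sum = 154 mod 256 = 154
Complement = 101

101


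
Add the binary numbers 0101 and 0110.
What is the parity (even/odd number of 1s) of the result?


0101 = 5
0110 = 6
Sum = 11 = 1011
1s count = 3

odd parity (3 ones in 1011)


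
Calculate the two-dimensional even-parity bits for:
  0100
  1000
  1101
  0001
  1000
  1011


Row parities: 111111
Column parities: 0011

Row P: 111111, Col P: 0011, Corner: 0


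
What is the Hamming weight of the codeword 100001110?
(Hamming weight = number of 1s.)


Counting 1s in 100001110

4


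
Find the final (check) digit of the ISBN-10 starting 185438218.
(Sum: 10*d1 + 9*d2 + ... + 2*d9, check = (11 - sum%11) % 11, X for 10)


Weighted sum: 235
235 mod 11 = 4

Check digit: 7


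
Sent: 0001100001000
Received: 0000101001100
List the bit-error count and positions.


XOR: 0001001000100

3 error(s) at position(s): 3, 6, 10


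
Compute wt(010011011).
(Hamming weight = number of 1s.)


Counting 1s in 010011011

5


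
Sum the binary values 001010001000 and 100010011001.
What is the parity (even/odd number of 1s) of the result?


001010001000 = 648
100010011001 = 2201
Sum = 2849 = 101100100001
1s count = 5

odd parity (5 ones in 101100100001)


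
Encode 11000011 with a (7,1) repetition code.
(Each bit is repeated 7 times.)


Each bit -> 7 copies

11111111111111000000000000000000000000000011111111111111


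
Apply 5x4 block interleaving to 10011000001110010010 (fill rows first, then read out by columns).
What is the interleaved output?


Matrix:
  1001
  1000
  0011
  1001
  0010
Read columns: 11010000000010110110

11010000000010110110


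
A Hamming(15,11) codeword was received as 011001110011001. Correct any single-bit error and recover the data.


Syndrome = 0: no error detected

Data: 10110011001 (no errors)


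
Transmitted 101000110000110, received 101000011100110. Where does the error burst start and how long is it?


XOR: 000000101100000

Burst at position 6, length 4


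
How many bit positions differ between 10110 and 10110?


XOR: 00000
Count of 1s: 0

0


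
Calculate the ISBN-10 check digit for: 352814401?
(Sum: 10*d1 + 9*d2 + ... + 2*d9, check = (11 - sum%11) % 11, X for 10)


Weighted sum: 191
191 mod 11 = 4

Check digit: 7


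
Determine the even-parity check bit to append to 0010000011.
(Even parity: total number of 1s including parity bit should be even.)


Number of 1s in data: 3
Parity bit: 1

1


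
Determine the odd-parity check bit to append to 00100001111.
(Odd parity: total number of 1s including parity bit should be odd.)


Number of 1s in data: 5
Parity bit: 0

0


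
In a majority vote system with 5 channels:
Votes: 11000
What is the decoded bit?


Ones: 2 out of 5
Threshold: 3

0 (2/5 voted 1)


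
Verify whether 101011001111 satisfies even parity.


Number of 1s: 8

Yes, parity is correct (8 ones)


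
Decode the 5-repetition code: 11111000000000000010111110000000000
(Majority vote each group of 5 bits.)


Groups: 11111, 00000, 00000, 00010, 11111, 00000, 00000
Majority votes: 1000100

1000100


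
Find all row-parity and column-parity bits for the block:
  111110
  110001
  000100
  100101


Row parities: 1111
Column parities: 101110

Row P: 1111, Col P: 101110, Corner: 0


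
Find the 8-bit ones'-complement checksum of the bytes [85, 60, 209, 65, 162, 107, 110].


Sum = 798 mod 256 = 30
Complement = 225

225


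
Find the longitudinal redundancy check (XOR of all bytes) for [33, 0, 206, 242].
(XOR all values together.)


XOR chain: 33 ^ 0 ^ 206 ^ 242 = 29

29


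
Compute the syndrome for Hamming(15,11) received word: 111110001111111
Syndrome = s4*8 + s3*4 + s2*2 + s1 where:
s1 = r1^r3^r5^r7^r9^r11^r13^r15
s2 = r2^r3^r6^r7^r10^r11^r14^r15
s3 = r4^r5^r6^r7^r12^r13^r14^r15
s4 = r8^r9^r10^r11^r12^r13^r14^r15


s1=1, s2=0, s3=0, s4=1

Syndrome = 9 (error at position 9)


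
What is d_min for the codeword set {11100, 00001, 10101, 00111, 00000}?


Comparing all pairs, minimum distance: 1
Can detect 0 errors, correct 0 errors

1


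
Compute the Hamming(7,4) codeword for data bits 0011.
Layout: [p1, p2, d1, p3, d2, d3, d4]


Parity bits: p1=1, p2=0, p3=0

1000011


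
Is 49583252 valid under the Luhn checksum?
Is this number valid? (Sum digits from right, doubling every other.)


Luhn sum = 37
37 mod 10 = 7

Invalid (Luhn sum mod 10 = 7)


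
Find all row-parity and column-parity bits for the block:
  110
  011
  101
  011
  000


Row parities: 00000
Column parities: 011

Row P: 00000, Col P: 011, Corner: 0


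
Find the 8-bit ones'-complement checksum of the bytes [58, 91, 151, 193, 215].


Sum = 708 mod 256 = 196
Complement = 59

59


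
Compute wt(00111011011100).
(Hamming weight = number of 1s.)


Counting 1s in 00111011011100

8


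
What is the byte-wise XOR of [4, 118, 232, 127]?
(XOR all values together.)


XOR chain: 4 ^ 118 ^ 232 ^ 127 = 229

229


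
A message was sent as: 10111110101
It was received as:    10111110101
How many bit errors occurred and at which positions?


XOR: 00000000000

0 errors (received matches sent)


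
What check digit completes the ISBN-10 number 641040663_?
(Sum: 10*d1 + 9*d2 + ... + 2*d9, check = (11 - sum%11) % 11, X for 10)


Weighted sum: 176
176 mod 11 = 0

Check digit: 0


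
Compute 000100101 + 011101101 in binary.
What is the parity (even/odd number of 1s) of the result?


000100101 = 37
011101101 = 237
Sum = 274 = 100010010
1s count = 3

odd parity (3 ones in 100010010)


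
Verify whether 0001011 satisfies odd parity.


Number of 1s: 3

Yes, parity is correct (3 ones)


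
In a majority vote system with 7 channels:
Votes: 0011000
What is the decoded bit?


Ones: 2 out of 7
Threshold: 4

0 (2/7 voted 1)


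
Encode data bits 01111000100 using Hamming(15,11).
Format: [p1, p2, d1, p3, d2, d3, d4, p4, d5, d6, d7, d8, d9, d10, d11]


Parity bits: p1=0, p2=0, p3=0, p4=0

000011101000100


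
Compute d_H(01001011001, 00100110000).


XOR: 01101101001
Count of 1s: 6

6


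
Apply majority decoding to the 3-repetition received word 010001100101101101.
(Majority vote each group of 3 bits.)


Groups: 010, 001, 100, 101, 101, 101
Majority votes: 000111

000111


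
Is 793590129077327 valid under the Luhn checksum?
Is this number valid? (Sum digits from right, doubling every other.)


Luhn sum = 69
69 mod 10 = 9

Invalid (Luhn sum mod 10 = 9)


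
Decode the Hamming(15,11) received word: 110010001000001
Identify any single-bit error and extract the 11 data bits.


Syndrome = 0: no error detected

Data: 01001000001 (no errors)


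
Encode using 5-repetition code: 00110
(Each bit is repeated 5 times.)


Each bit -> 5 copies

0000000000111111111100000


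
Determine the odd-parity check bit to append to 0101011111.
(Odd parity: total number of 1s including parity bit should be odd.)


Number of 1s in data: 7
Parity bit: 0

0


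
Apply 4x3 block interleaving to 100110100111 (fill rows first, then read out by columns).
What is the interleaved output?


Matrix:
  100
  110
  100
  111
Read columns: 111101010001

111101010001


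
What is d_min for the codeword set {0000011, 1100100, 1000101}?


Comparing all pairs, minimum distance: 2
Can detect 1 errors, correct 0 errors

2


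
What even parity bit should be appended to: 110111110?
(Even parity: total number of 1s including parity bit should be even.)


Number of 1s in data: 7
Parity bit: 1

1


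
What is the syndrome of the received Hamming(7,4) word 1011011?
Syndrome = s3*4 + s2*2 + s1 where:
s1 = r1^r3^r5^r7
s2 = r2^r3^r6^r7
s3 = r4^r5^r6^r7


s1=1, s2=1, s3=1

Syndrome = 7 (error at position 7)


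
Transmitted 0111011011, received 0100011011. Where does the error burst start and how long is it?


XOR: 0011000000

Burst at position 2, length 2


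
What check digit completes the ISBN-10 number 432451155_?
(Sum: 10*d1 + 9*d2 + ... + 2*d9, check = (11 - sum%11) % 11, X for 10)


Weighted sum: 175
175 mod 11 = 10

Check digit: 1


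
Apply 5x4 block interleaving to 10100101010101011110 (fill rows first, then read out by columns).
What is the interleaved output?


Matrix:
  1010
  0101
  0101
  0101
  1110
Read columns: 10001011111000101110

10001011111000101110


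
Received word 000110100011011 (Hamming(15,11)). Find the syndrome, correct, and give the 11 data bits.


Syndrome = 0: no error detected

Data: 01010011011 (no errors)


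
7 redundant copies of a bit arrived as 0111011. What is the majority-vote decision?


Ones: 5 out of 7
Threshold: 4

1 (5/7 voted 1)


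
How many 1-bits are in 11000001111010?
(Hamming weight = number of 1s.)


Counting 1s in 11000001111010

7


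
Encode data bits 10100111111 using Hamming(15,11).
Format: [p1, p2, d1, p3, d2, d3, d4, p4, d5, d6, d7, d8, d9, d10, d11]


Parity bits: p1=0, p2=0, p3=1, p4=0

001101000111111


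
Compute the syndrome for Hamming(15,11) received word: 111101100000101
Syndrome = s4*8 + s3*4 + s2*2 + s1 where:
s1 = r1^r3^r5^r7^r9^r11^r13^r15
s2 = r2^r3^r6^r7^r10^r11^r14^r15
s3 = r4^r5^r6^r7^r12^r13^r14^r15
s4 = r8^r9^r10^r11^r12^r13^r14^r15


s1=1, s2=1, s3=1, s4=0

Syndrome = 7 (error at position 7)


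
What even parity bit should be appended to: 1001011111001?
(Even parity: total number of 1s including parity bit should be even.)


Number of 1s in data: 8
Parity bit: 0

0


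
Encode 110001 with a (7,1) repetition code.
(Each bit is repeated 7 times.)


Each bit -> 7 copies

111111111111110000000000000000000001111111


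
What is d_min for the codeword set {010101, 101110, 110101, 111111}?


Comparing all pairs, minimum distance: 1
Can detect 0 errors, correct 0 errors

1


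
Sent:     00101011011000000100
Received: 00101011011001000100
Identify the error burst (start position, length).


XOR: 00000000000001000000

Burst at position 13, length 1


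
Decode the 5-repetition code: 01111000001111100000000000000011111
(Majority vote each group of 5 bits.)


Groups: 01111, 00000, 11111, 00000, 00000, 00000, 11111
Majority votes: 1010001

1010001


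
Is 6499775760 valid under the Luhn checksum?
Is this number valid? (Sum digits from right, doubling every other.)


Luhn sum = 48
48 mod 10 = 8

Invalid (Luhn sum mod 10 = 8)


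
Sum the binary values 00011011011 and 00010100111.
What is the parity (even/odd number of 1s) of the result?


00011011011 = 219
00010100111 = 167
Sum = 386 = 110000010
1s count = 3

odd parity (3 ones in 110000010)


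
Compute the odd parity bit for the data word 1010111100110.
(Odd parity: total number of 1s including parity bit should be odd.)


Number of 1s in data: 8
Parity bit: 1

1


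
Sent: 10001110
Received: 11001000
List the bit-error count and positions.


XOR: 01000110

3 error(s) at position(s): 1, 5, 6


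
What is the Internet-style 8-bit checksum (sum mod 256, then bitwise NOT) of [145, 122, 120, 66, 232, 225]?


Sum = 910 mod 256 = 142
Complement = 113

113


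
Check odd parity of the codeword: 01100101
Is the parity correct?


Number of 1s: 4

No, parity error (4 ones)


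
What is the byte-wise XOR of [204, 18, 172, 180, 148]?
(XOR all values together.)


XOR chain: 204 ^ 18 ^ 172 ^ 180 ^ 148 = 82

82


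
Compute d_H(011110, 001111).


XOR: 010001
Count of 1s: 2

2


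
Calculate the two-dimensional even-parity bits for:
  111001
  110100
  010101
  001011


Row parities: 0111
Column parities: 010011

Row P: 0111, Col P: 010011, Corner: 1


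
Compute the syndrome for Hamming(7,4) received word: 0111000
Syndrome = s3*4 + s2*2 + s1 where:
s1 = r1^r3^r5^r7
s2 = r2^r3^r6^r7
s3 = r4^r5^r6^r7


s1=1, s2=0, s3=1

Syndrome = 5 (error at position 5)


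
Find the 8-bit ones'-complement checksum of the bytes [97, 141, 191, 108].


Sum = 537 mod 256 = 25
Complement = 230

230


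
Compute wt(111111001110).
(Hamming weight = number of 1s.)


Counting 1s in 111111001110

9


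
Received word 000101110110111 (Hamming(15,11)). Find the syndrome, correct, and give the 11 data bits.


Syndrome = 0: no error detected

Data: 00110110111 (no errors)


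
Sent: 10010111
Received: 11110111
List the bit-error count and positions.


XOR: 01100000

2 error(s) at position(s): 1, 2


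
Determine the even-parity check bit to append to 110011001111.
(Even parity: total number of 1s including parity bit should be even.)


Number of 1s in data: 8
Parity bit: 0

0


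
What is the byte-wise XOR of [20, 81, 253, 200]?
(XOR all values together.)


XOR chain: 20 ^ 81 ^ 253 ^ 200 = 112

112


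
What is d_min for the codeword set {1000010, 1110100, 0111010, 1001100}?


Comparing all pairs, minimum distance: 3
Can detect 2 errors, correct 1 errors

3


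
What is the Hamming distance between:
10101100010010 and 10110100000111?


XOR: 00011000010101
Count of 1s: 5

5


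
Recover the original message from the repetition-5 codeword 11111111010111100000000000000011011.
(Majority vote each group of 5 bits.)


Groups: 11111, 11101, 01111, 00000, 00000, 00000, 11011
Majority votes: 1110001

1110001


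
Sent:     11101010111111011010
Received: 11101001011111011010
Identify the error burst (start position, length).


XOR: 00000011100000000000

Burst at position 6, length 3


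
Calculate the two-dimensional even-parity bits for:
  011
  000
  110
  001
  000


Row parities: 00010
Column parities: 100

Row P: 00010, Col P: 100, Corner: 1


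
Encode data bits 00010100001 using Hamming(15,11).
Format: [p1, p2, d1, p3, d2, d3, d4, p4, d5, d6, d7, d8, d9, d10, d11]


Parity bits: p1=0, p2=1, p3=0, p4=0

010000100100001


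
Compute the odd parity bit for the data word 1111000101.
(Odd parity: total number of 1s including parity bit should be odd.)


Number of 1s in data: 6
Parity bit: 1

1


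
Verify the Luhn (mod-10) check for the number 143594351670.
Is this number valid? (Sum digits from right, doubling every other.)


Luhn sum = 54
54 mod 10 = 4

Invalid (Luhn sum mod 10 = 4)


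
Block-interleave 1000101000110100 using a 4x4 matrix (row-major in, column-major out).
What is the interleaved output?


Matrix:
  1000
  1010
  0011
  0100
Read columns: 1100000101100010

1100000101100010


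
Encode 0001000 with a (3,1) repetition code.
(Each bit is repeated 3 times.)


Each bit -> 3 copies

000000000111000000000


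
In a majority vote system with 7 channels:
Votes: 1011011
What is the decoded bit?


Ones: 5 out of 7
Threshold: 4

1 (5/7 voted 1)


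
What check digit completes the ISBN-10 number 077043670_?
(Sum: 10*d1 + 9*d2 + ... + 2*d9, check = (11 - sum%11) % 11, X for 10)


Weighted sum: 203
203 mod 11 = 5

Check digit: 6


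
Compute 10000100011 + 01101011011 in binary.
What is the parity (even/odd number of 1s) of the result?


10000100011 = 1059
01101011011 = 859
Sum = 1918 = 11101111110
1s count = 9

odd parity (9 ones in 11101111110)


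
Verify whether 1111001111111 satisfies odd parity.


Number of 1s: 11

Yes, parity is correct (11 ones)


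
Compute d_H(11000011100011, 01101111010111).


XOR: 10101100110100
Count of 1s: 7

7


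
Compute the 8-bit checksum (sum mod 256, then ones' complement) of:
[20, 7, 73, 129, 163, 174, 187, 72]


Sum = 825 mod 256 = 57
Complement = 198

198


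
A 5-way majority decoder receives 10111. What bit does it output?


Ones: 4 out of 5
Threshold: 3

1 (4/5 voted 1)


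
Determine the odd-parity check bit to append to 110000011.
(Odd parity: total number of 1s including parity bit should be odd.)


Number of 1s in data: 4
Parity bit: 1

1


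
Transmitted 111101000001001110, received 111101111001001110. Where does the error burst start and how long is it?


XOR: 000000111000000000

Burst at position 6, length 3


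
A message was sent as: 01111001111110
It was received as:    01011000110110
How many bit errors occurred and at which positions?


XOR: 00100001001000

3 error(s) at position(s): 2, 7, 10


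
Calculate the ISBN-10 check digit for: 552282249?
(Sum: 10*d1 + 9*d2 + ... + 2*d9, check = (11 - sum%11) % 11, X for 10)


Weighted sum: 221
221 mod 11 = 1

Check digit: X


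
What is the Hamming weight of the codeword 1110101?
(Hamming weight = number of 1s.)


Counting 1s in 1110101

5


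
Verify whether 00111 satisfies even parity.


Number of 1s: 3

No, parity error (3 ones)


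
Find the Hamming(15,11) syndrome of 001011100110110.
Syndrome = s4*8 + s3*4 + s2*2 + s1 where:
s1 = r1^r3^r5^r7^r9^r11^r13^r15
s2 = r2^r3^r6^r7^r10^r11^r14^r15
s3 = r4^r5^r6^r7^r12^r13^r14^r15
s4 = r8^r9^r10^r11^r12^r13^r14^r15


s1=1, s2=0, s3=1, s4=0

Syndrome = 5 (error at position 5)


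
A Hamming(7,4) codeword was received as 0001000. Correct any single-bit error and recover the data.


Syndrome = 4: error at position 4

Data: 0000 (corrected bit 4)


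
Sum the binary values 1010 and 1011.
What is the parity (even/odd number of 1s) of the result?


1010 = 10
1011 = 11
Sum = 21 = 10101
1s count = 3

odd parity (3 ones in 10101)


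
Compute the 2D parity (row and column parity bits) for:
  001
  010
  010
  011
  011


Row parities: 11100
Column parities: 001

Row P: 11100, Col P: 001, Corner: 1


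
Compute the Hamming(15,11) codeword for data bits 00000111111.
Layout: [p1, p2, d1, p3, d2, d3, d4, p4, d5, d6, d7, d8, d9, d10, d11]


Parity bits: p1=1, p2=0, p3=0, p4=0

100000000111111


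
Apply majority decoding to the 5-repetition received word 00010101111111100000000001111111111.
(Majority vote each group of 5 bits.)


Groups: 00010, 10111, 11111, 00000, 00000, 11111, 11111
Majority votes: 0110011

0110011


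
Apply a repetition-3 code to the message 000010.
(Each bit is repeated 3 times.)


Each bit -> 3 copies

000000000000111000
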